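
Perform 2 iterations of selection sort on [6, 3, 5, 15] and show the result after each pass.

Pass 1: Select minimum 3 at index 1, swap -> [3, 6, 5, 15]
Pass 2: Select minimum 5 at index 2, swap -> [3, 5, 6, 15]


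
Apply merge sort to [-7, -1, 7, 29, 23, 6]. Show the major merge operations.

Divide and conquer:
  Merge [-1] + [7] -> [-1, 7]
  Merge [-7] + [-1, 7] -> [-7, -1, 7]
  Merge [23] + [6] -> [6, 23]
  Merge [29] + [6, 23] -> [6, 23, 29]
  Merge [-7, -1, 7] + [6, 23, 29] -> [-7, -1, 6, 7, 23, 29]


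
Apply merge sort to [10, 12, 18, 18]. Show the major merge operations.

Divide and conquer:
  Merge [10] + [12] -> [10, 12]
  Merge [18] + [18] -> [18, 18]
  Merge [10, 12] + [18, 18] -> [10, 12, 18, 18]


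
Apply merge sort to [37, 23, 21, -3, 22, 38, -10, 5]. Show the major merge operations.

Divide and conquer:
  Merge [37] + [23] -> [23, 37]
  Merge [21] + [-3] -> [-3, 21]
  Merge [23, 37] + [-3, 21] -> [-3, 21, 23, 37]
  Merge [22] + [38] -> [22, 38]
  Merge [-10] + [5] -> [-10, 5]
  Merge [22, 38] + [-10, 5] -> [-10, 5, 22, 38]
  Merge [-3, 21, 23, 37] + [-10, 5, 22, 38] -> [-10, -3, 5, 21, 22, 23, 37, 38]


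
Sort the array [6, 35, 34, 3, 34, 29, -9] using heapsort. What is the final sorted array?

Build heap: [35, 34, 34, 3, 6, 29, -9]
Extract 35: [34, 6, 34, 3, -9, 29, 35]
Extract 34: [34, 6, 29, 3, -9, 34, 35]
Extract 34: [29, 6, -9, 3, 34, 34, 35]
Extract 29: [6, 3, -9, 29, 34, 34, 35]
Extract 6: [3, -9, 6, 29, 34, 34, 35]
Extract 3: [-9, 3, 6, 29, 34, 34, 35]


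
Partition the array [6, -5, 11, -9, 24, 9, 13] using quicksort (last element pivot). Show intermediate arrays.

Partition 1: pivot=13 at index 5 -> [6, -5, 11, -9, 9, 13, 24]
Partition 2: pivot=9 at index 3 -> [6, -5, -9, 9, 11, 13, 24]
Partition 3: pivot=-9 at index 0 -> [-9, -5, 6, 9, 11, 13, 24]
Partition 4: pivot=6 at index 2 -> [-9, -5, 6, 9, 11, 13, 24]


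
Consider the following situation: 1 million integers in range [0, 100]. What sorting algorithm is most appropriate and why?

Best choice: Counting sort
Reason: O(n + k) where k=100 is small; linear time beats O(n log n)


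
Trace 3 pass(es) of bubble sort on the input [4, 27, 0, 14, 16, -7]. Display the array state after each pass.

After pass 1: [4, 0, 14, 16, -7, 27] (4 swaps)
After pass 2: [0, 4, 14, -7, 16, 27] (2 swaps)
After pass 3: [0, 4, -7, 14, 16, 27] (1 swaps)
Total swaps: 7


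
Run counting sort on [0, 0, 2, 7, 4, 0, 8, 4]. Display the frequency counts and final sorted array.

Count array: [3, 0, 1, 0, 2, 0, 0, 1, 1]
(count[i] = number of elements equal to i)
Cumulative count: [3, 3, 4, 4, 6, 6, 6, 7, 8]
Sorted: [0, 0, 0, 2, 4, 4, 7, 8]


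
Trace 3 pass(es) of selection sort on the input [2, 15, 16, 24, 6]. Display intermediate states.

Pass 1: Select minimum 2 at index 0, swap -> [2, 15, 16, 24, 6]
Pass 2: Select minimum 6 at index 4, swap -> [2, 6, 16, 24, 15]
Pass 3: Select minimum 15 at index 4, swap -> [2, 6, 15, 24, 16]


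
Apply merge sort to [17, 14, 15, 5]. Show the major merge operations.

Divide and conquer:
  Merge [17] + [14] -> [14, 17]
  Merge [15] + [5] -> [5, 15]
  Merge [14, 17] + [5, 15] -> [5, 14, 15, 17]


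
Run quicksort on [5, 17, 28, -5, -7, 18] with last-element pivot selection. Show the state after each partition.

Partition 1: pivot=18 at index 4 -> [5, 17, -5, -7, 18, 28]
Partition 2: pivot=-7 at index 0 -> [-7, 17, -5, 5, 18, 28]
Partition 3: pivot=5 at index 2 -> [-7, -5, 5, 17, 18, 28]


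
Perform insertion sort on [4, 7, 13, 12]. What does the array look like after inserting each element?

First element 4 is already 'sorted'
Insert 7: shifted 0 elements -> [4, 7, 13, 12]
Insert 13: shifted 0 elements -> [4, 7, 13, 12]
Insert 12: shifted 1 elements -> [4, 7, 12, 13]


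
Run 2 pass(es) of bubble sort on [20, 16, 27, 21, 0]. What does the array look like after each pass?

After pass 1: [16, 20, 21, 0, 27] (3 swaps)
After pass 2: [16, 20, 0, 21, 27] (1 swaps)
Total swaps: 4


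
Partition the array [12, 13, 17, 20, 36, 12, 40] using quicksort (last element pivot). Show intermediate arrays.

Partition 1: pivot=40 at index 6 -> [12, 13, 17, 20, 36, 12, 40]
Partition 2: pivot=12 at index 1 -> [12, 12, 17, 20, 36, 13, 40]
Partition 3: pivot=13 at index 2 -> [12, 12, 13, 20, 36, 17, 40]
Partition 4: pivot=17 at index 3 -> [12, 12, 13, 17, 36, 20, 40]
Partition 5: pivot=20 at index 4 -> [12, 12, 13, 17, 20, 36, 40]


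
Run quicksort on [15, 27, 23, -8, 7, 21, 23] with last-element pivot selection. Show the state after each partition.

Partition 1: pivot=23 at index 5 -> [15, 23, -8, 7, 21, 23, 27]
Partition 2: pivot=21 at index 3 -> [15, -8, 7, 21, 23, 23, 27]
Partition 3: pivot=7 at index 1 -> [-8, 7, 15, 21, 23, 23, 27]


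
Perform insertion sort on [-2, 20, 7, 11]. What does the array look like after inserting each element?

First element -2 is already 'sorted'
Insert 20: shifted 0 elements -> [-2, 20, 7, 11]
Insert 7: shifted 1 elements -> [-2, 7, 20, 11]
Insert 11: shifted 1 elements -> [-2, 7, 11, 20]


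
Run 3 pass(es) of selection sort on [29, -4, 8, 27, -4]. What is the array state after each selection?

Pass 1: Select minimum -4 at index 1, swap -> [-4, 29, 8, 27, -4]
Pass 2: Select minimum -4 at index 4, swap -> [-4, -4, 8, 27, 29]
Pass 3: Select minimum 8 at index 2, swap -> [-4, -4, 8, 27, 29]


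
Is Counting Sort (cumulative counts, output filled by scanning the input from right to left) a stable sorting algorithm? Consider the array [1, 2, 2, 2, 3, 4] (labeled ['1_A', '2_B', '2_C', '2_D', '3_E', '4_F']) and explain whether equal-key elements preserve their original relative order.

Trace Counting Sort on the labeled array (the key is the number; the letter only tracks identity):
  Counts for values 0..4: [0, 1, 3, 1, 1]
  Cumulative counts: [0, 1, 4, 5, 6]
  Scan right to left: place 4_F at output index 5
  Scan right to left: place 3_E at output index 4
  Scan right to left: place 2_D at output index 3
  Scan right to left: place 2_C at output index 2
  Scan right to left: place 2_B at output index 1
  Scan right to left: place 1_A at output index 0
  Output: [1_A, 2_B, 2_C, 2_D, 3_E, 4_F]
Equal keys:
  value 2: originally 2_B, 2_C, 2_D; after sorting 2_B, 2_C, 2_D -> order preserved
All equal keys kept their original relative order. Counting Sort is stable: scanning the input right to left with decreasing cumulative counts places later duplicates at later output positions.
Answer: Stable


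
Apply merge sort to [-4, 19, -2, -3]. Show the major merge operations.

Divide and conquer:
  Merge [-4] + [19] -> [-4, 19]
  Merge [-2] + [-3] -> [-3, -2]
  Merge [-4, 19] + [-3, -2] -> [-4, -3, -2, 19]


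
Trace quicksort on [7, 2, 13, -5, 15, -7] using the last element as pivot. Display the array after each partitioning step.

Partition 1: pivot=-7 at index 0 -> [-7, 2, 13, -5, 15, 7]
Partition 2: pivot=7 at index 3 -> [-7, 2, -5, 7, 15, 13]
Partition 3: pivot=-5 at index 1 -> [-7, -5, 2, 7, 15, 13]
Partition 4: pivot=13 at index 4 -> [-7, -5, 2, 7, 13, 15]


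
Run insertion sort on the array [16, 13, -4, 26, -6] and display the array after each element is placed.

First element 16 is already 'sorted'
Insert 13: shifted 1 elements -> [13, 16, -4, 26, -6]
Insert -4: shifted 2 elements -> [-4, 13, 16, 26, -6]
Insert 26: shifted 0 elements -> [-4, 13, 16, 26, -6]
Insert -6: shifted 4 elements -> [-6, -4, 13, 16, 26]


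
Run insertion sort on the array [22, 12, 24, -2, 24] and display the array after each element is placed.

First element 22 is already 'sorted'
Insert 12: shifted 1 elements -> [12, 22, 24, -2, 24]
Insert 24: shifted 0 elements -> [12, 22, 24, -2, 24]
Insert -2: shifted 3 elements -> [-2, 12, 22, 24, 24]
Insert 24: shifted 0 elements -> [-2, 12, 22, 24, 24]


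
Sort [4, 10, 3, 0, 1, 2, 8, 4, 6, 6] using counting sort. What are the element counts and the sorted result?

Count array: [1, 1, 1, 1, 2, 0, 2, 0, 1, 0, 1]
(count[i] = number of elements equal to i)
Cumulative count: [1, 2, 3, 4, 6, 6, 8, 8, 9, 9, 10]
Sorted: [0, 1, 2, 3, 4, 4, 6, 6, 8, 10]


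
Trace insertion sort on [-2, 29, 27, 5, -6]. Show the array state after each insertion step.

First element -2 is already 'sorted'
Insert 29: shifted 0 elements -> [-2, 29, 27, 5, -6]
Insert 27: shifted 1 elements -> [-2, 27, 29, 5, -6]
Insert 5: shifted 2 elements -> [-2, 5, 27, 29, -6]
Insert -6: shifted 4 elements -> [-6, -2, 5, 27, 29]


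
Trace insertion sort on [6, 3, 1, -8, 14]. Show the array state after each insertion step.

First element 6 is already 'sorted'
Insert 3: shifted 1 elements -> [3, 6, 1, -8, 14]
Insert 1: shifted 2 elements -> [1, 3, 6, -8, 14]
Insert -8: shifted 3 elements -> [-8, 1, 3, 6, 14]
Insert 14: shifted 0 elements -> [-8, 1, 3, 6, 14]


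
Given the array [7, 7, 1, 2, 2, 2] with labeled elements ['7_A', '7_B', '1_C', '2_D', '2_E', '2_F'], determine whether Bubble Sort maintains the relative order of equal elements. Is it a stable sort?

Trace Bubble Sort on the labeled array (the key is the number; the letter only tracks identity):
  After pass 1: [7_A, 1_C, 2_D, 2_E, 2_F, 7_B]
  After pass 2: [1_C, 2_D, 2_E, 2_F, 7_A, 7_B]
  After pass 3: [1_C, 2_D, 2_E, 2_F, 7_A, 7_B] (no swaps, done)
Final order: [1_C, 2_D, 2_E, 2_F, 7_A, 7_B]
Equal keys:
  value 2: originally 2_D, 2_E, 2_F; after sorting 2_D, 2_E, 2_F -> order preserved
  value 7: originally 7_A, 7_B; after sorting 7_A, 7_B -> order preserved
All equal keys kept their original relative order. Bubble Sort is stable: it only swaps adjacent elements when the left one is strictly greater, so equal keys never move past each other.
Answer: Stable


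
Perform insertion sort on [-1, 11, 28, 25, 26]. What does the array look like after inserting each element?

First element -1 is already 'sorted'
Insert 11: shifted 0 elements -> [-1, 11, 28, 25, 26]
Insert 28: shifted 0 elements -> [-1, 11, 28, 25, 26]
Insert 25: shifted 1 elements -> [-1, 11, 25, 28, 26]
Insert 26: shifted 1 elements -> [-1, 11, 25, 26, 28]


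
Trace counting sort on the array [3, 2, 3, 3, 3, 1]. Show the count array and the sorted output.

Count array: [0, 1, 1, 4]
(count[i] = number of elements equal to i)
Cumulative count: [0, 1, 2, 6]
Sorted: [1, 2, 3, 3, 3, 3]


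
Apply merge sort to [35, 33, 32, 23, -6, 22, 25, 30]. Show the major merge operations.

Divide and conquer:
  Merge [35] + [33] -> [33, 35]
  Merge [32] + [23] -> [23, 32]
  Merge [33, 35] + [23, 32] -> [23, 32, 33, 35]
  Merge [-6] + [22] -> [-6, 22]
  Merge [25] + [30] -> [25, 30]
  Merge [-6, 22] + [25, 30] -> [-6, 22, 25, 30]
  Merge [23, 32, 33, 35] + [-6, 22, 25, 30] -> [-6, 22, 23, 25, 30, 32, 33, 35]


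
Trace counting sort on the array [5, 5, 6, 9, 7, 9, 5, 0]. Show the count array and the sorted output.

Count array: [1, 0, 0, 0, 0, 3, 1, 1, 0, 2]
(count[i] = number of elements equal to i)
Cumulative count: [1, 1, 1, 1, 1, 4, 5, 6, 6, 8]
Sorted: [0, 5, 5, 5, 6, 7, 9, 9]


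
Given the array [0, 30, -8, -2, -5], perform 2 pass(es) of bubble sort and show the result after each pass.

After pass 1: [0, -8, -2, -5, 30] (3 swaps)
After pass 2: [-8, -2, -5, 0, 30] (3 swaps)
Total swaps: 6


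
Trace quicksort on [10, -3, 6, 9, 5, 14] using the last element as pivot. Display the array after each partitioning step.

Partition 1: pivot=14 at index 5 -> [10, -3, 6, 9, 5, 14]
Partition 2: pivot=5 at index 1 -> [-3, 5, 6, 9, 10, 14]
Partition 3: pivot=10 at index 4 -> [-3, 5, 6, 9, 10, 14]
Partition 4: pivot=9 at index 3 -> [-3, 5, 6, 9, 10, 14]


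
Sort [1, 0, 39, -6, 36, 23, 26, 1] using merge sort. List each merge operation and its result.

Divide and conquer:
  Merge [1] + [0] -> [0, 1]
  Merge [39] + [-6] -> [-6, 39]
  Merge [0, 1] + [-6, 39] -> [-6, 0, 1, 39]
  Merge [36] + [23] -> [23, 36]
  Merge [26] + [1] -> [1, 26]
  Merge [23, 36] + [1, 26] -> [1, 23, 26, 36]
  Merge [-6, 0, 1, 39] + [1, 23, 26, 36] -> [-6, 0, 1, 1, 23, 26, 36, 39]


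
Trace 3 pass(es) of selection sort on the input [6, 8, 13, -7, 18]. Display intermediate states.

Pass 1: Select minimum -7 at index 3, swap -> [-7, 8, 13, 6, 18]
Pass 2: Select minimum 6 at index 3, swap -> [-7, 6, 13, 8, 18]
Pass 3: Select minimum 8 at index 3, swap -> [-7, 6, 8, 13, 18]


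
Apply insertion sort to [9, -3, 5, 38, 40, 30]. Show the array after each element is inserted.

First element 9 is already 'sorted'
Insert -3: shifted 1 elements -> [-3, 9, 5, 38, 40, 30]
Insert 5: shifted 1 elements -> [-3, 5, 9, 38, 40, 30]
Insert 38: shifted 0 elements -> [-3, 5, 9, 38, 40, 30]
Insert 40: shifted 0 elements -> [-3, 5, 9, 38, 40, 30]
Insert 30: shifted 2 elements -> [-3, 5, 9, 30, 38, 40]


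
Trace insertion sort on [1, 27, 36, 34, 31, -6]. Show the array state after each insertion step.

First element 1 is already 'sorted'
Insert 27: shifted 0 elements -> [1, 27, 36, 34, 31, -6]
Insert 36: shifted 0 elements -> [1, 27, 36, 34, 31, -6]
Insert 34: shifted 1 elements -> [1, 27, 34, 36, 31, -6]
Insert 31: shifted 2 elements -> [1, 27, 31, 34, 36, -6]
Insert -6: shifted 5 elements -> [-6, 1, 27, 31, 34, 36]


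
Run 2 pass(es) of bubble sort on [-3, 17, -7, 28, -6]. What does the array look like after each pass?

After pass 1: [-3, -7, 17, -6, 28] (2 swaps)
After pass 2: [-7, -3, -6, 17, 28] (2 swaps)
Total swaps: 4


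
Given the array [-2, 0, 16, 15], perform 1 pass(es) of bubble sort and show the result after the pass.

After pass 1: [-2, 0, 15, 16] (1 swaps)
Total swaps: 1


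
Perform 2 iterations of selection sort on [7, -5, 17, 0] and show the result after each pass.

Pass 1: Select minimum -5 at index 1, swap -> [-5, 7, 17, 0]
Pass 2: Select minimum 0 at index 3, swap -> [-5, 0, 17, 7]


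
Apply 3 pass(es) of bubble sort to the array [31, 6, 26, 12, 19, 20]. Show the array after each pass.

After pass 1: [6, 26, 12, 19, 20, 31] (5 swaps)
After pass 2: [6, 12, 19, 20, 26, 31] (3 swaps)
After pass 3: [6, 12, 19, 20, 26, 31] (0 swaps)
Total swaps: 8


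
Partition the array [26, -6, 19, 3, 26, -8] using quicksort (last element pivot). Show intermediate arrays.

Partition 1: pivot=-8 at index 0 -> [-8, -6, 19, 3, 26, 26]
Partition 2: pivot=26 at index 5 -> [-8, -6, 19, 3, 26, 26]
Partition 3: pivot=26 at index 4 -> [-8, -6, 19, 3, 26, 26]
Partition 4: pivot=3 at index 2 -> [-8, -6, 3, 19, 26, 26]


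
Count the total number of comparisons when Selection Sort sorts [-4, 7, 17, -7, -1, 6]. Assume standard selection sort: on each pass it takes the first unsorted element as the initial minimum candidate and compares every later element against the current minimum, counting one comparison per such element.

Pass 1: scan indices 1..5 for the minimum = 5 comparison(s); min is -7, place at index 0 -> [-7, 7, 17, -4, -1, 6]
Pass 2: scan indices 2..5 for the minimum = 4 comparison(s); min is -4, place at index 1 -> [-7, -4, 17, 7, -1, 6]
Pass 3: scan indices 3..5 for the minimum = 3 comparison(s); min is -1, place at index 2 -> [-7, -4, -1, 7, 17, 6]
Pass 4: scan indices 4..5 for the minimum = 2 comparison(s); min is 6, place at index 3 -> [-7, -4, -1, 6, 17, 7]
Pass 5: scan indices 5..5 for the minimum = 1 comparison(s); min is 7, place at index 4 -> [-7, -4, -1, 6, 7, 17]
Selection sort always scans the whole unsorted suffix, so the count is (n-1) + (n-2) + ... + 1 = n(n-1)/2 = 6*5/2 = 15 regardless of the input order.
Total comparisons: 5 + 4 + 3 + 2 + 1 = 15


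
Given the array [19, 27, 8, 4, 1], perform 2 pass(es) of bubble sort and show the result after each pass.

After pass 1: [19, 8, 4, 1, 27] (3 swaps)
After pass 2: [8, 4, 1, 19, 27] (3 swaps)
Total swaps: 6


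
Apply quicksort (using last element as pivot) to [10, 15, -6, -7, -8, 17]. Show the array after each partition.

Partition 1: pivot=17 at index 5 -> [10, 15, -6, -7, -8, 17]
Partition 2: pivot=-8 at index 0 -> [-8, 15, -6, -7, 10, 17]
Partition 3: pivot=10 at index 3 -> [-8, -6, -7, 10, 15, 17]
Partition 4: pivot=-7 at index 1 -> [-8, -7, -6, 10, 15, 17]


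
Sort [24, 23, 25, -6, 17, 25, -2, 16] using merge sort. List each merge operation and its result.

Divide and conquer:
  Merge [24] + [23] -> [23, 24]
  Merge [25] + [-6] -> [-6, 25]
  Merge [23, 24] + [-6, 25] -> [-6, 23, 24, 25]
  Merge [17] + [25] -> [17, 25]
  Merge [-2] + [16] -> [-2, 16]
  Merge [17, 25] + [-2, 16] -> [-2, 16, 17, 25]
  Merge [-6, 23, 24, 25] + [-2, 16, 17, 25] -> [-6, -2, 16, 17, 23, 24, 25, 25]


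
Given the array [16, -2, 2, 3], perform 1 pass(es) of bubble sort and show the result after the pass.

After pass 1: [-2, 2, 3, 16] (3 swaps)
Total swaps: 3


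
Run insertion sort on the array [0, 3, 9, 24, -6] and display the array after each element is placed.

First element 0 is already 'sorted'
Insert 3: shifted 0 elements -> [0, 3, 9, 24, -6]
Insert 9: shifted 0 elements -> [0, 3, 9, 24, -6]
Insert 24: shifted 0 elements -> [0, 3, 9, 24, -6]
Insert -6: shifted 4 elements -> [-6, 0, 3, 9, 24]


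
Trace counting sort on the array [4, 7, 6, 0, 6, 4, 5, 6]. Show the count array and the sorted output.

Count array: [1, 0, 0, 0, 2, 1, 3, 1]
(count[i] = number of elements equal to i)
Cumulative count: [1, 1, 1, 1, 3, 4, 7, 8]
Sorted: [0, 4, 4, 5, 6, 6, 6, 7]


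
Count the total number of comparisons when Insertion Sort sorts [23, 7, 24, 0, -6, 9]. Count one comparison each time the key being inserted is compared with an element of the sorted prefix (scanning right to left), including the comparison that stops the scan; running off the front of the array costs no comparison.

Insert 7: 23 > 7 (shift), reached front = 1 comparison(s) -> [7, 23, 24, 0, -6, 9]
Insert 24: 23 <= 24 (stop) = 1 comparison(s) -> [7, 23, 24, 0, -6, 9]
Insert 0: 24 > 0 (shift), 23 > 0 (shift), 7 > 0 (shift), reached front = 3 comparison(s) -> [0, 7, 23, 24, -6, 9]
Insert -6: 24 > -6 (shift), 23 > -6 (shift), 7 > -6 (shift), 0 > -6 (shift), reached front = 4 comparison(s) -> [-6, 0, 7, 23, 24, 9]
Insert 9: 24 > 9 (shift), 23 > 9 (shift), 7 <= 9 (stop) = 3 comparison(s) -> [-6, 0, 7, 9, 23, 24]
Total comparisons: 1 + 1 + 3 + 4 + 3 = 12


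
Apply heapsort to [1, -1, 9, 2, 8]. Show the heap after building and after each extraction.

Build heap: [9, 8, 1, 2, -1]
Extract 9: [8, 2, 1, -1, 9]
Extract 8: [2, -1, 1, 8, 9]
Extract 2: [1, -1, 2, 8, 9]
Extract 1: [-1, 1, 2, 8, 9]


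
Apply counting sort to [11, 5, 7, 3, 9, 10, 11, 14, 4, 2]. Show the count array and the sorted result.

Count array: [0, 0, 1, 1, 1, 1, 0, 1, 0, 1, 1, 2, 0, 0, 1]
(count[i] = number of elements equal to i)
Cumulative count: [0, 0, 1, 2, 3, 4, 4, 5, 5, 6, 7, 9, 9, 9, 10]
Sorted: [2, 3, 4, 5, 7, 9, 10, 11, 11, 14]


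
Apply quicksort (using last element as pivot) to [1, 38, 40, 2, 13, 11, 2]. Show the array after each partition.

Partition 1: pivot=2 at index 2 -> [1, 2, 2, 38, 13, 11, 40]
Partition 2: pivot=2 at index 1 -> [1, 2, 2, 38, 13, 11, 40]
Partition 3: pivot=40 at index 6 -> [1, 2, 2, 38, 13, 11, 40]
Partition 4: pivot=11 at index 3 -> [1, 2, 2, 11, 13, 38, 40]
Partition 5: pivot=38 at index 5 -> [1, 2, 2, 11, 13, 38, 40]


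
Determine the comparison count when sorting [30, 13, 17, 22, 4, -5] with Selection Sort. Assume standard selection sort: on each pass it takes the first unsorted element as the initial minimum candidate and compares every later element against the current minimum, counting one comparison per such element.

Pass 1: scan indices 1..5 for the minimum = 5 comparison(s); min is -5, place at index 0 -> [-5, 13, 17, 22, 4, 30]
Pass 2: scan indices 2..5 for the minimum = 4 comparison(s); min is 4, place at index 1 -> [-5, 4, 17, 22, 13, 30]
Pass 3: scan indices 3..5 for the minimum = 3 comparison(s); min is 13, place at index 2 -> [-5, 4, 13, 22, 17, 30]
Pass 4: scan indices 4..5 for the minimum = 2 comparison(s); min is 17, place at index 3 -> [-5, 4, 13, 17, 22, 30]
Pass 5: scan indices 5..5 for the minimum = 1 comparison(s); min is 22, place at index 4 -> [-5, 4, 13, 17, 22, 30]
Selection sort always scans the whole unsorted suffix, so the count is (n-1) + (n-2) + ... + 1 = n(n-1)/2 = 6*5/2 = 15 regardless of the input order.
Total comparisons: 5 + 4 + 3 + 2 + 1 = 15


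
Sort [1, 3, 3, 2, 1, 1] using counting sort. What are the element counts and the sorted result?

Count array: [0, 3, 1, 2]
(count[i] = number of elements equal to i)
Cumulative count: [0, 3, 4, 6]
Sorted: [1, 1, 1, 2, 3, 3]


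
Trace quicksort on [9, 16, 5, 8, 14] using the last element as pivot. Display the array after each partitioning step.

Partition 1: pivot=14 at index 3 -> [9, 5, 8, 14, 16]
Partition 2: pivot=8 at index 1 -> [5, 8, 9, 14, 16]


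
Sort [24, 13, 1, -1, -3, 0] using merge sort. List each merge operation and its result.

Divide and conquer:
  Merge [13] + [1] -> [1, 13]
  Merge [24] + [1, 13] -> [1, 13, 24]
  Merge [-3] + [0] -> [-3, 0]
  Merge [-1] + [-3, 0] -> [-3, -1, 0]
  Merge [1, 13, 24] + [-3, -1, 0] -> [-3, -1, 0, 1, 13, 24]


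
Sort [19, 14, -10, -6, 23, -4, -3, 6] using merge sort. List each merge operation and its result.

Divide and conquer:
  Merge [19] + [14] -> [14, 19]
  Merge [-10] + [-6] -> [-10, -6]
  Merge [14, 19] + [-10, -6] -> [-10, -6, 14, 19]
  Merge [23] + [-4] -> [-4, 23]
  Merge [-3] + [6] -> [-3, 6]
  Merge [-4, 23] + [-3, 6] -> [-4, -3, 6, 23]
  Merge [-10, -6, 14, 19] + [-4, -3, 6, 23] -> [-10, -6, -4, -3, 6, 14, 19, 23]


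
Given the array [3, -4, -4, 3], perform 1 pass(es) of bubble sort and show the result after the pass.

After pass 1: [-4, -4, 3, 3] (2 swaps)
Total swaps: 2


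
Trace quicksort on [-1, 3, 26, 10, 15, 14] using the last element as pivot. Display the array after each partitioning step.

Partition 1: pivot=14 at index 3 -> [-1, 3, 10, 14, 15, 26]
Partition 2: pivot=10 at index 2 -> [-1, 3, 10, 14, 15, 26]
Partition 3: pivot=3 at index 1 -> [-1, 3, 10, 14, 15, 26]
Partition 4: pivot=26 at index 5 -> [-1, 3, 10, 14, 15, 26]


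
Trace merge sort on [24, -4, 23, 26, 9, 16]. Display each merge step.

Divide and conquer:
  Merge [-4] + [23] -> [-4, 23]
  Merge [24] + [-4, 23] -> [-4, 23, 24]
  Merge [9] + [16] -> [9, 16]
  Merge [26] + [9, 16] -> [9, 16, 26]
  Merge [-4, 23, 24] + [9, 16, 26] -> [-4, 9, 16, 23, 24, 26]


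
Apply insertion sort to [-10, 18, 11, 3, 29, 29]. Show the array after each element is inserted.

First element -10 is already 'sorted'
Insert 18: shifted 0 elements -> [-10, 18, 11, 3, 29, 29]
Insert 11: shifted 1 elements -> [-10, 11, 18, 3, 29, 29]
Insert 3: shifted 2 elements -> [-10, 3, 11, 18, 29, 29]
Insert 29: shifted 0 elements -> [-10, 3, 11, 18, 29, 29]
Insert 29: shifted 0 elements -> [-10, 3, 11, 18, 29, 29]


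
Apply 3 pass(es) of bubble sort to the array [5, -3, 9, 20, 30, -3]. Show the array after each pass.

After pass 1: [-3, 5, 9, 20, -3, 30] (2 swaps)
After pass 2: [-3, 5, 9, -3, 20, 30] (1 swaps)
After pass 3: [-3, 5, -3, 9, 20, 30] (1 swaps)
Total swaps: 4


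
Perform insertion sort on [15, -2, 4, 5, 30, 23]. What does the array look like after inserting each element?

First element 15 is already 'sorted'
Insert -2: shifted 1 elements -> [-2, 15, 4, 5, 30, 23]
Insert 4: shifted 1 elements -> [-2, 4, 15, 5, 30, 23]
Insert 5: shifted 1 elements -> [-2, 4, 5, 15, 30, 23]
Insert 30: shifted 0 elements -> [-2, 4, 5, 15, 30, 23]
Insert 23: shifted 1 elements -> [-2, 4, 5, 15, 23, 30]


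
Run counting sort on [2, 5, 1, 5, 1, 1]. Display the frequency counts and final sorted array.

Count array: [0, 3, 1, 0, 0, 2]
(count[i] = number of elements equal to i)
Cumulative count: [0, 3, 4, 4, 4, 6]
Sorted: [1, 1, 1, 2, 5, 5]


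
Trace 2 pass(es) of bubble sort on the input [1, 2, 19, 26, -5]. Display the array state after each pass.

After pass 1: [1, 2, 19, -5, 26] (1 swaps)
After pass 2: [1, 2, -5, 19, 26] (1 swaps)
Total swaps: 2


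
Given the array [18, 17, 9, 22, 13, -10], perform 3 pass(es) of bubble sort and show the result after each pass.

After pass 1: [17, 9, 18, 13, -10, 22] (4 swaps)
After pass 2: [9, 17, 13, -10, 18, 22] (3 swaps)
After pass 3: [9, 13, -10, 17, 18, 22] (2 swaps)
Total swaps: 9


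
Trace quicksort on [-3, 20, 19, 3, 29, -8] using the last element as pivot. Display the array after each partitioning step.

Partition 1: pivot=-8 at index 0 -> [-8, 20, 19, 3, 29, -3]
Partition 2: pivot=-3 at index 1 -> [-8, -3, 19, 3, 29, 20]
Partition 3: pivot=20 at index 4 -> [-8, -3, 19, 3, 20, 29]
Partition 4: pivot=3 at index 2 -> [-8, -3, 3, 19, 20, 29]


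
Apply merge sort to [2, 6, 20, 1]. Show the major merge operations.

Divide and conquer:
  Merge [2] + [6] -> [2, 6]
  Merge [20] + [1] -> [1, 20]
  Merge [2, 6] + [1, 20] -> [1, 2, 6, 20]


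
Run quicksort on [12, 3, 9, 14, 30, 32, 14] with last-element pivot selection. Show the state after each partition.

Partition 1: pivot=14 at index 4 -> [12, 3, 9, 14, 14, 32, 30]
Partition 2: pivot=14 at index 3 -> [12, 3, 9, 14, 14, 32, 30]
Partition 3: pivot=9 at index 1 -> [3, 9, 12, 14, 14, 32, 30]
Partition 4: pivot=30 at index 5 -> [3, 9, 12, 14, 14, 30, 32]


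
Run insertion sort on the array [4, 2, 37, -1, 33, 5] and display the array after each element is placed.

First element 4 is already 'sorted'
Insert 2: shifted 1 elements -> [2, 4, 37, -1, 33, 5]
Insert 37: shifted 0 elements -> [2, 4, 37, -1, 33, 5]
Insert -1: shifted 3 elements -> [-1, 2, 4, 37, 33, 5]
Insert 33: shifted 1 elements -> [-1, 2, 4, 33, 37, 5]
Insert 5: shifted 2 elements -> [-1, 2, 4, 5, 33, 37]


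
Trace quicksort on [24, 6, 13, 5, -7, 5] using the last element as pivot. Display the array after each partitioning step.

Partition 1: pivot=5 at index 2 -> [5, -7, 5, 24, 6, 13]
Partition 2: pivot=-7 at index 0 -> [-7, 5, 5, 24, 6, 13]
Partition 3: pivot=13 at index 4 -> [-7, 5, 5, 6, 13, 24]


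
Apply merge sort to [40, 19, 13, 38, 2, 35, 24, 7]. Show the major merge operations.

Divide and conquer:
  Merge [40] + [19] -> [19, 40]
  Merge [13] + [38] -> [13, 38]
  Merge [19, 40] + [13, 38] -> [13, 19, 38, 40]
  Merge [2] + [35] -> [2, 35]
  Merge [24] + [7] -> [7, 24]
  Merge [2, 35] + [7, 24] -> [2, 7, 24, 35]
  Merge [13, 19, 38, 40] + [2, 7, 24, 35] -> [2, 7, 13, 19, 24, 35, 38, 40]


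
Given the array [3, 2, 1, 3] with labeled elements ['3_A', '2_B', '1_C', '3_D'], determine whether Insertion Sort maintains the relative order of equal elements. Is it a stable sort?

Trace Insertion Sort on the labeled array (the key is the number; the letter only tracks identity):
  Insert 2_B at index 0: [2_B, 3_A, 1_C, 3_D]
  Insert 1_C at index 0: [1_C, 2_B, 3_A, 3_D]
  Insert 3_D at index 3: [1_C, 2_B, 3_A, 3_D]
Final order: [1_C, 2_B, 3_A, 3_D]
Equal keys:
  value 3: originally 3_A, 3_D; after sorting 3_A, 3_D -> order preserved
All equal keys kept their original relative order. Insertion Sort is stable: elements are shifted only while they are strictly greater than the key, so a key is inserted after any equal elements already placed.
Answer: Stable


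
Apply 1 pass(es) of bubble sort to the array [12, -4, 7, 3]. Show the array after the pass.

After pass 1: [-4, 7, 3, 12] (3 swaps)
Total swaps: 3


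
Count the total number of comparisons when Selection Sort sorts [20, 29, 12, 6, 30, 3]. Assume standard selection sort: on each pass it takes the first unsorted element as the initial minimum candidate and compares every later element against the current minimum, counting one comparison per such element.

Pass 1: scan indices 1..5 for the minimum = 5 comparison(s); min is 3, place at index 0 -> [3, 29, 12, 6, 30, 20]
Pass 2: scan indices 2..5 for the minimum = 4 comparison(s); min is 6, place at index 1 -> [3, 6, 12, 29, 30, 20]
Pass 3: scan indices 3..5 for the minimum = 3 comparison(s); min is 12, place at index 2 -> [3, 6, 12, 29, 30, 20]
Pass 4: scan indices 4..5 for the minimum = 2 comparison(s); min is 20, place at index 3 -> [3, 6, 12, 20, 30, 29]
Pass 5: scan indices 5..5 for the minimum = 1 comparison(s); min is 29, place at index 4 -> [3, 6, 12, 20, 29, 30]
Selection sort always scans the whole unsorted suffix, so the count is (n-1) + (n-2) + ... + 1 = n(n-1)/2 = 6*5/2 = 15 regardless of the input order.
Total comparisons: 5 + 4 + 3 + 2 + 1 = 15


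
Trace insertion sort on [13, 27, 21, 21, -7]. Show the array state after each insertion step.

First element 13 is already 'sorted'
Insert 27: shifted 0 elements -> [13, 27, 21, 21, -7]
Insert 21: shifted 1 elements -> [13, 21, 27, 21, -7]
Insert 21: shifted 1 elements -> [13, 21, 21, 27, -7]
Insert -7: shifted 4 elements -> [-7, 13, 21, 21, 27]


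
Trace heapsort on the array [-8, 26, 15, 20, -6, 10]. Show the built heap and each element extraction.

Build heap: [26, 20, 15, -8, -6, 10]
Extract 26: [20, 10, 15, -8, -6, 26]
Extract 20: [15, 10, -6, -8, 20, 26]
Extract 15: [10, -8, -6, 15, 20, 26]
Extract 10: [-6, -8, 10, 15, 20, 26]
Extract -6: [-8, -6, 10, 15, 20, 26]


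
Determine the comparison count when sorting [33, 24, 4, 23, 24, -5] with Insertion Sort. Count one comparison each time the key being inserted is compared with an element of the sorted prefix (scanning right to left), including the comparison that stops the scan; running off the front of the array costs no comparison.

Insert 24: 33 > 24 (shift), reached front = 1 comparison(s) -> [24, 33, 4, 23, 24, -5]
Insert 4: 33 > 4 (shift), 24 > 4 (shift), reached front = 2 comparison(s) -> [4, 24, 33, 23, 24, -5]
Insert 23: 33 > 23 (shift), 24 > 23 (shift), 4 <= 23 (stop) = 3 comparison(s) -> [4, 23, 24, 33, 24, -5]
Insert 24: 33 > 24 (shift), 24 <= 24 (stop) = 2 comparison(s) -> [4, 23, 24, 24, 33, -5]
Insert -5: 33 > -5 (shift), 24 > -5 (shift), 24 > -5 (shift), 23 > -5 (shift), 4 > -5 (shift), reached front = 5 comparison(s) -> [-5, 4, 23, 24, 24, 33]
Total comparisons: 1 + 2 + 3 + 2 + 5 = 13


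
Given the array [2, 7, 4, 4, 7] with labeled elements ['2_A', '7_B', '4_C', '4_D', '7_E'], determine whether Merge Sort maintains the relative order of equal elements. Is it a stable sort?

Trace Merge Sort on the labeled array (the key is the number; the letter only tracks identity):
  Merge [2_A] + [7_B] -> [2_A, 7_B]
  Merge [4_D] + [7_E] -> [4_D, 7_E]
  Merge [4_C] + [4_D, 7_E] -> [4_C, 4_D, 7_E]
  Merge [2_A, 7_B] + [4_C, 4_D, 7_E] -> [2_A, 4_C, 4_D, 7_B, 7_E]
Final order: [2_A, 4_C, 4_D, 7_B, 7_E]
Equal keys:
  value 4: originally 4_C, 4_D; after sorting 4_C, 4_D -> order preserved
  value 7: originally 7_B, 7_E; after sorting 7_B, 7_E -> order preserved
All equal keys kept their original relative order. Merge Sort is stable: when the heads of the two halves are equal the merge takes from the left half first.
Answer: Stable


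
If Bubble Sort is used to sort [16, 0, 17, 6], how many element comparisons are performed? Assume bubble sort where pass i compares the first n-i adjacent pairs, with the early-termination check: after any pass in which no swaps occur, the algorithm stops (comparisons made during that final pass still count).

Pass 1: compare adjacent pairs (0,1)..(2,3) = 3 comparison(s), 2 swap(s) -> [0, 16, 6, 17]
Pass 2: compare adjacent pairs (0,1)..(1,2) = 2 comparison(s), 1 swap(s) -> [0, 6, 16, 17]
Pass 3: compare adjacent pairs (0,1)..(0,1) = 1 comparison(s), 0 swap(s) -> [0, 6, 16, 17]
No swaps in this pass, so bubble sort stops here.
Total comparisons: 3 + 2 + 1 = 6


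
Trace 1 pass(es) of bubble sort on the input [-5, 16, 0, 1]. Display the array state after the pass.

After pass 1: [-5, 0, 1, 16] (2 swaps)
Total swaps: 2


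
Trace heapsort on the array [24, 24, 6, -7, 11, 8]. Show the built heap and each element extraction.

Build heap: [24, 24, 8, -7, 11, 6]
Extract 24: [24, 11, 8, -7, 6, 24]
Extract 24: [11, 6, 8, -7, 24, 24]
Extract 11: [8, 6, -7, 11, 24, 24]
Extract 8: [6, -7, 8, 11, 24, 24]
Extract 6: [-7, 6, 8, 11, 24, 24]


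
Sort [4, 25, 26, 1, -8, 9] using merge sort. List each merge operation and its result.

Divide and conquer:
  Merge [25] + [26] -> [25, 26]
  Merge [4] + [25, 26] -> [4, 25, 26]
  Merge [-8] + [9] -> [-8, 9]
  Merge [1] + [-8, 9] -> [-8, 1, 9]
  Merge [4, 25, 26] + [-8, 1, 9] -> [-8, 1, 4, 9, 25, 26]


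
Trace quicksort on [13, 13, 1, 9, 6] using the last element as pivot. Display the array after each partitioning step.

Partition 1: pivot=6 at index 1 -> [1, 6, 13, 9, 13]
Partition 2: pivot=13 at index 4 -> [1, 6, 13, 9, 13]
Partition 3: pivot=9 at index 2 -> [1, 6, 9, 13, 13]


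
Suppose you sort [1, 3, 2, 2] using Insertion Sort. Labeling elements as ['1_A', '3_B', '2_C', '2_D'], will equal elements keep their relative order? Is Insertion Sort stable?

Trace Insertion Sort on the labeled array (the key is the number; the letter only tracks identity):
  Insert 3_B at index 1: [1_A, 3_B, 2_C, 2_D]
  Insert 2_C at index 1: [1_A, 2_C, 3_B, 2_D]
  Insert 2_D at index 2: [1_A, 2_C, 2_D, 3_B]
Final order: [1_A, 2_C, 2_D, 3_B]
Equal keys:
  value 2: originally 2_C, 2_D; after sorting 2_C, 2_D -> order preserved
All equal keys kept their original relative order. Insertion Sort is stable: elements are shifted only while they are strictly greater than the key, so a key is inserted after any equal elements already placed.
Answer: Stable


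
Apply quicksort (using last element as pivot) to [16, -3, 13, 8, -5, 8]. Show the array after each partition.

Partition 1: pivot=8 at index 3 -> [-3, 8, -5, 8, 13, 16]
Partition 2: pivot=-5 at index 0 -> [-5, 8, -3, 8, 13, 16]
Partition 3: pivot=-3 at index 1 -> [-5, -3, 8, 8, 13, 16]
Partition 4: pivot=16 at index 5 -> [-5, -3, 8, 8, 13, 16]


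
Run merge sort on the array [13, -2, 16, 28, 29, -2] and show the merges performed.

Divide and conquer:
  Merge [-2] + [16] -> [-2, 16]
  Merge [13] + [-2, 16] -> [-2, 13, 16]
  Merge [29] + [-2] -> [-2, 29]
  Merge [28] + [-2, 29] -> [-2, 28, 29]
  Merge [-2, 13, 16] + [-2, 28, 29] -> [-2, -2, 13, 16, 28, 29]


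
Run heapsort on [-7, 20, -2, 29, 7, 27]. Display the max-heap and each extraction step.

Build heap: [29, 20, 27, -7, 7, -2]
Extract 29: [27, 20, -2, -7, 7, 29]
Extract 27: [20, 7, -2, -7, 27, 29]
Extract 20: [7, -7, -2, 20, 27, 29]
Extract 7: [-2, -7, 7, 20, 27, 29]
Extract -2: [-7, -2, 7, 20, 27, 29]


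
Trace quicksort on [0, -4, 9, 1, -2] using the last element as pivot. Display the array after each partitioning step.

Partition 1: pivot=-2 at index 1 -> [-4, -2, 9, 1, 0]
Partition 2: pivot=0 at index 2 -> [-4, -2, 0, 1, 9]
Partition 3: pivot=9 at index 4 -> [-4, -2, 0, 1, 9]


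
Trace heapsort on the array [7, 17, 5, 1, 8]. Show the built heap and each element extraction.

Build heap: [17, 8, 5, 1, 7]
Extract 17: [8, 7, 5, 1, 17]
Extract 8: [7, 1, 5, 8, 17]
Extract 7: [5, 1, 7, 8, 17]
Extract 5: [1, 5, 7, 8, 17]


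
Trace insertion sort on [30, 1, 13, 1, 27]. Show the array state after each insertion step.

First element 30 is already 'sorted'
Insert 1: shifted 1 elements -> [1, 30, 13, 1, 27]
Insert 13: shifted 1 elements -> [1, 13, 30, 1, 27]
Insert 1: shifted 2 elements -> [1, 1, 13, 30, 27]
Insert 27: shifted 1 elements -> [1, 1, 13, 27, 30]


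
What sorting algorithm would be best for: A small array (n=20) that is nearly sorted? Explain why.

Best choice: Insertion sort
Reason: Insertion sort is O(n) for nearly sorted arrays and has low overhead


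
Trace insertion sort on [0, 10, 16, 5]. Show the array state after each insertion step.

First element 0 is already 'sorted'
Insert 10: shifted 0 elements -> [0, 10, 16, 5]
Insert 16: shifted 0 elements -> [0, 10, 16, 5]
Insert 5: shifted 2 elements -> [0, 5, 10, 16]


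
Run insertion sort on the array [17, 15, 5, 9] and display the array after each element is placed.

First element 17 is already 'sorted'
Insert 15: shifted 1 elements -> [15, 17, 5, 9]
Insert 5: shifted 2 elements -> [5, 15, 17, 9]
Insert 9: shifted 2 elements -> [5, 9, 15, 17]


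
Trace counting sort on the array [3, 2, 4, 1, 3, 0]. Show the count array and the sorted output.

Count array: [1, 1, 1, 2, 1]
(count[i] = number of elements equal to i)
Cumulative count: [1, 2, 3, 5, 6]
Sorted: [0, 1, 2, 3, 3, 4]


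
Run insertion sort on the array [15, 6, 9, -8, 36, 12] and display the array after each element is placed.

First element 15 is already 'sorted'
Insert 6: shifted 1 elements -> [6, 15, 9, -8, 36, 12]
Insert 9: shifted 1 elements -> [6, 9, 15, -8, 36, 12]
Insert -8: shifted 3 elements -> [-8, 6, 9, 15, 36, 12]
Insert 36: shifted 0 elements -> [-8, 6, 9, 15, 36, 12]
Insert 12: shifted 2 elements -> [-8, 6, 9, 12, 15, 36]


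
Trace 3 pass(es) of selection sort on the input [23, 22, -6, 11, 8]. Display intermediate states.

Pass 1: Select minimum -6 at index 2, swap -> [-6, 22, 23, 11, 8]
Pass 2: Select minimum 8 at index 4, swap -> [-6, 8, 23, 11, 22]
Pass 3: Select minimum 11 at index 3, swap -> [-6, 8, 11, 23, 22]


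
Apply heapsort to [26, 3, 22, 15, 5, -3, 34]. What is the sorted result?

Build heap: [34, 15, 26, 3, 5, -3, 22]
Extract 34: [26, 15, 22, 3, 5, -3, 34]
Extract 26: [22, 15, -3, 3, 5, 26, 34]
Extract 22: [15, 5, -3, 3, 22, 26, 34]
Extract 15: [5, 3, -3, 15, 22, 26, 34]
Extract 5: [3, -3, 5, 15, 22, 26, 34]
Extract 3: [-3, 3, 5, 15, 22, 26, 34]


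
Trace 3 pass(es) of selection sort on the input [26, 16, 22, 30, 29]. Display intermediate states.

Pass 1: Select minimum 16 at index 1, swap -> [16, 26, 22, 30, 29]
Pass 2: Select minimum 22 at index 2, swap -> [16, 22, 26, 30, 29]
Pass 3: Select minimum 26 at index 2, swap -> [16, 22, 26, 30, 29]


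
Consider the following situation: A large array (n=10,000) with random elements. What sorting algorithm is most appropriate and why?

Best choice: Quicksort or Mergesort
Reason: Both have O(n log n) average case; quicksort has lower constant factors


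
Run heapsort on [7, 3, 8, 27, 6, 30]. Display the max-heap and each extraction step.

Build heap: [30, 27, 8, 3, 6, 7]
Extract 30: [27, 7, 8, 3, 6, 30]
Extract 27: [8, 7, 6, 3, 27, 30]
Extract 8: [7, 3, 6, 8, 27, 30]
Extract 7: [6, 3, 7, 8, 27, 30]
Extract 6: [3, 6, 7, 8, 27, 30]


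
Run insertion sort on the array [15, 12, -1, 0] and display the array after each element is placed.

First element 15 is already 'sorted'
Insert 12: shifted 1 elements -> [12, 15, -1, 0]
Insert -1: shifted 2 elements -> [-1, 12, 15, 0]
Insert 0: shifted 2 elements -> [-1, 0, 12, 15]


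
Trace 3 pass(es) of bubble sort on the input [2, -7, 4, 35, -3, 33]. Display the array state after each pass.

After pass 1: [-7, 2, 4, -3, 33, 35] (3 swaps)
After pass 2: [-7, 2, -3, 4, 33, 35] (1 swaps)
After pass 3: [-7, -3, 2, 4, 33, 35] (1 swaps)
Total swaps: 5


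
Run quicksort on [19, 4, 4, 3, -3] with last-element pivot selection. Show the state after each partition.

Partition 1: pivot=-3 at index 0 -> [-3, 4, 4, 3, 19]
Partition 2: pivot=19 at index 4 -> [-3, 4, 4, 3, 19]
Partition 3: pivot=3 at index 1 -> [-3, 3, 4, 4, 19]
Partition 4: pivot=4 at index 3 -> [-3, 3, 4, 4, 19]


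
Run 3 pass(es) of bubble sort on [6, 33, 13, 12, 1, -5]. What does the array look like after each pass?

After pass 1: [6, 13, 12, 1, -5, 33] (4 swaps)
After pass 2: [6, 12, 1, -5, 13, 33] (3 swaps)
After pass 3: [6, 1, -5, 12, 13, 33] (2 swaps)
Total swaps: 9


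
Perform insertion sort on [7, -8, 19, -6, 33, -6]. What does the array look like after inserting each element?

First element 7 is already 'sorted'
Insert -8: shifted 1 elements -> [-8, 7, 19, -6, 33, -6]
Insert 19: shifted 0 elements -> [-8, 7, 19, -6, 33, -6]
Insert -6: shifted 2 elements -> [-8, -6, 7, 19, 33, -6]
Insert 33: shifted 0 elements -> [-8, -6, 7, 19, 33, -6]
Insert -6: shifted 3 elements -> [-8, -6, -6, 7, 19, 33]


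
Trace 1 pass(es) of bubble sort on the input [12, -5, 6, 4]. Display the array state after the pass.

After pass 1: [-5, 6, 4, 12] (3 swaps)
Total swaps: 3


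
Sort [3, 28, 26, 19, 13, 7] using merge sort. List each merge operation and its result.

Divide and conquer:
  Merge [28] + [26] -> [26, 28]
  Merge [3] + [26, 28] -> [3, 26, 28]
  Merge [13] + [7] -> [7, 13]
  Merge [19] + [7, 13] -> [7, 13, 19]
  Merge [3, 26, 28] + [7, 13, 19] -> [3, 7, 13, 19, 26, 28]
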